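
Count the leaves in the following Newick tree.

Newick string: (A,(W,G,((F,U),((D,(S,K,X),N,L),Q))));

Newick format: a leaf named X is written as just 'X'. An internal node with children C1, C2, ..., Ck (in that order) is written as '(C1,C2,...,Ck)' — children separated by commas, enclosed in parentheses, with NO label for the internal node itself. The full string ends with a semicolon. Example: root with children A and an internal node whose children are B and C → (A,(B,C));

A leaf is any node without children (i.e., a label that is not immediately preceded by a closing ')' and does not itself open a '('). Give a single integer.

Answer: 12

Derivation:
Newick: (A,(W,G,((F,U),((D,(S,K,X),N,L),Q))));
Scan left-to-right; a leaf is any maximal label run not followed by '(':
  pos 1: leaf 'A' → count = 1
  pos 4: leaf 'W' → count = 2
  pos 6: leaf 'G' → count = 3
  pos 10: leaf 'F' → count = 4
  pos 12: leaf 'U' → count = 5
  pos 17: leaf 'D' → count = 6
  pos 20: leaf 'S' → count = 7
  pos 22: leaf 'K' → count = 8
  pos 24: leaf 'X' → count = 9
  pos 27: leaf 'N' → count = 10
  pos 29: leaf 'L' → count = 11
  pos 32: leaf 'Q' → count = 12
Total leaves: 12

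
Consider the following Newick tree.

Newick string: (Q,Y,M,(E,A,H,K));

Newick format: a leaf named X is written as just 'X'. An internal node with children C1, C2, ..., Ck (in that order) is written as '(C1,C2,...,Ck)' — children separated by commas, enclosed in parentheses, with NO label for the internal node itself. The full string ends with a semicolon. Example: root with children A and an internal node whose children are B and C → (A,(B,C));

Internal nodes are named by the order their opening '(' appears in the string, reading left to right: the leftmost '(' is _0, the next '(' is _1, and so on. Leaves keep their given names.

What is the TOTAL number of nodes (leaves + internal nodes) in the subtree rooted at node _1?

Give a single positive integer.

Answer: 5

Derivation:
Newick: (Q,Y,M,(E,A,H,K));
Locate _1: it is the '(' at position 7 (the 2nd '(' reading left to right).
Query: subtree rooted at _1
_1: subtree_size = 1 + 4
  E: subtree_size = 1 + 0
  A: subtree_size = 1 + 0
  H: subtree_size = 1 + 0
  K: subtree_size = 1 + 0
Total subtree size of _1: 5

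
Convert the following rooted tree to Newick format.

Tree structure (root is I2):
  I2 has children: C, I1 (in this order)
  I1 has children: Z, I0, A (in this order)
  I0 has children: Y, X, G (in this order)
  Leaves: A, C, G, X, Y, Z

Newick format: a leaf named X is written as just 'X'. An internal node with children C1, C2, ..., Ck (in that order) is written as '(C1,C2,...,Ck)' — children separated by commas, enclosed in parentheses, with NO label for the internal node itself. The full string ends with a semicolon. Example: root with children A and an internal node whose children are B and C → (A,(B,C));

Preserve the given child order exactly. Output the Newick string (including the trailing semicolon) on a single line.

internal I2 with children ['C', 'I1']
  leaf 'C' → 'C'
  internal I1 with children ['Z', 'I0', 'A']
    leaf 'Z' → 'Z'
    internal I0 with children ['Y', 'X', 'G']
      leaf 'Y' → 'Y'
      leaf 'X' → 'X'
      leaf 'G' → 'G'
    → '(Y,X,G)'
    leaf 'A' → 'A'
  → '(Z,(Y,X,G),A)'
→ '(C,(Z,(Y,X,G),A))'
Final: (C,(Z,(Y,X,G),A));

Answer: (C,(Z,(Y,X,G),A));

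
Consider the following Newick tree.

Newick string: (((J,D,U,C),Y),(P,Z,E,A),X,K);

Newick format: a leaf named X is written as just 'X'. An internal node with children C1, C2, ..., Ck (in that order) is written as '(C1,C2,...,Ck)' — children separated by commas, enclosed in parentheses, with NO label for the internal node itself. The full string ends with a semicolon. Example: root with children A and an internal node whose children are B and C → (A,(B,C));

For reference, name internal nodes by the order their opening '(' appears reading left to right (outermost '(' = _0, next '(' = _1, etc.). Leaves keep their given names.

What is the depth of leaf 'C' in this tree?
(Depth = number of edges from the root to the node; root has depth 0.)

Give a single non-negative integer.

Newick: (((J,D,U,C),Y),(P,Z,E,A),X,K);
Naming internals by '(' encounter order: outermost '(' = _0, next = _1, ...
Query node: C
Path from root: _0 -> _1 -> _2 -> C
Depth of C: 3 (number of edges from root)

Answer: 3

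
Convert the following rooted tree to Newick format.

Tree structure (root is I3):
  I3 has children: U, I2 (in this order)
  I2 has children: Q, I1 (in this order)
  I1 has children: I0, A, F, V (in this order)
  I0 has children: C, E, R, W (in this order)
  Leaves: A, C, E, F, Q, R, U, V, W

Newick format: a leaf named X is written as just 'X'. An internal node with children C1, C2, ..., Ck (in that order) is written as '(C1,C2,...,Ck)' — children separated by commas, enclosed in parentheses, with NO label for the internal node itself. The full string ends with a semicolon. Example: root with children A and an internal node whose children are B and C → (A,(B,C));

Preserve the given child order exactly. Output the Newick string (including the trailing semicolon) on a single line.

internal I3 with children ['U', 'I2']
  leaf 'U' → 'U'
  internal I2 with children ['Q', 'I1']
    leaf 'Q' → 'Q'
    internal I1 with children ['I0', 'A', 'F', 'V']
      internal I0 with children ['C', 'E', 'R', 'W']
        leaf 'C' → 'C'
        leaf 'E' → 'E'
        leaf 'R' → 'R'
        leaf 'W' → 'W'
      → '(C,E,R,W)'
      leaf 'A' → 'A'
      leaf 'F' → 'F'
      leaf 'V' → 'V'
    → '((C,E,R,W),A,F,V)'
  → '(Q,((C,E,R,W),A,F,V))'
→ '(U,(Q,((C,E,R,W),A,F,V)))'
Final: (U,(Q,((C,E,R,W),A,F,V)));

Answer: (U,(Q,((C,E,R,W),A,F,V)));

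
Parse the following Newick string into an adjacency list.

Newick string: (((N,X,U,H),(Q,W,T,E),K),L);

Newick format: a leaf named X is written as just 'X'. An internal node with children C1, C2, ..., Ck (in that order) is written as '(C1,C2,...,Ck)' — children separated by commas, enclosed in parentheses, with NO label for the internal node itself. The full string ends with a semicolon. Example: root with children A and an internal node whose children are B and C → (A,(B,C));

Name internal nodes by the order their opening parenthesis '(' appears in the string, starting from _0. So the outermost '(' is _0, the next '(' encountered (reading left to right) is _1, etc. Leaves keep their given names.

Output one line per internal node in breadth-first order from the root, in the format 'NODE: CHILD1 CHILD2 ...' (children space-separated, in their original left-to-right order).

Answer: _0: _1 L
_1: _2 _3 K
_2: N X U H
_3: Q W T E

Derivation:
Input: (((N,X,U,H),(Q,W,T,E),K),L);
Scanning left-to-right, naming '(' by encounter order:
  pos 0: '(' -> open internal node _0 (depth 1)
  pos 1: '(' -> open internal node _1 (depth 2)
  pos 2: '(' -> open internal node _2 (depth 3)
  pos 10: ')' -> close internal node _2 (now at depth 2)
  pos 12: '(' -> open internal node _3 (depth 3)
  pos 20: ')' -> close internal node _3 (now at depth 2)
  pos 23: ')' -> close internal node _1 (now at depth 1)
  pos 26: ')' -> close internal node _0 (now at depth 0)
Total internal nodes: 4
BFS adjacency from root:
  _0: _1 L
  _1: _2 _3 K
  _2: N X U H
  _3: Q W T E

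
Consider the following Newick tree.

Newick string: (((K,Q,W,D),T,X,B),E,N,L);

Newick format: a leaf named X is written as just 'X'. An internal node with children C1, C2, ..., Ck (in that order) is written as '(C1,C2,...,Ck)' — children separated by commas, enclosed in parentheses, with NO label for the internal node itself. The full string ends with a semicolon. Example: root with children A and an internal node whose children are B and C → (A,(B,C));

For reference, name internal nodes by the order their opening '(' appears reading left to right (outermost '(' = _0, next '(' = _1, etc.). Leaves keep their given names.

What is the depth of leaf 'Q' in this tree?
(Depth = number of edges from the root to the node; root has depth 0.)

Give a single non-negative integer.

Answer: 3

Derivation:
Newick: (((K,Q,W,D),T,X,B),E,N,L);
Naming internals by '(' encounter order: outermost '(' = _0, next = _1, ...
Query node: Q
Path from root: _0 -> _1 -> _2 -> Q
Depth of Q: 3 (number of edges from root)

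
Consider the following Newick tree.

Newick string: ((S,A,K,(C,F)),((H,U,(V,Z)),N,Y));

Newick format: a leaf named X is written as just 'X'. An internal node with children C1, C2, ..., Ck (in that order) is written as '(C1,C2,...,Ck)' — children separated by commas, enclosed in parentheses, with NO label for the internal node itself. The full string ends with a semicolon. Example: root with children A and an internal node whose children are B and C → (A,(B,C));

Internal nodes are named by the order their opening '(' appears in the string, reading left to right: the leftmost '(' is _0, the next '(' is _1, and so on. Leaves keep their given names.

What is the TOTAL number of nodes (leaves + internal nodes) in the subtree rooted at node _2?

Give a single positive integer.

Answer: 3

Derivation:
Newick: ((S,A,K,(C,F)),((H,U,(V,Z)),N,Y));
Locate _2: it is the '(' at position 8 (the 3rd '(' reading left to right).
Query: subtree rooted at _2
_2: subtree_size = 1 + 2
  C: subtree_size = 1 + 0
  F: subtree_size = 1 + 0
Total subtree size of _2: 3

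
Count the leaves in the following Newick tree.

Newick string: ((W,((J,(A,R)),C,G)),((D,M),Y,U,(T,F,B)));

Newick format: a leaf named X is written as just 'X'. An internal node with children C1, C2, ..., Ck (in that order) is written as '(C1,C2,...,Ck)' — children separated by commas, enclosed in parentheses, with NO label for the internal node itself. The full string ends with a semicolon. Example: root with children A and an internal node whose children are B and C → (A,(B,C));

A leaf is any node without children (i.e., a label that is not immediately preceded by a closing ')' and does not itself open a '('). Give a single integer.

Newick: ((W,((J,(A,R)),C,G)),((D,M),Y,U,(T,F,B)));
Scan left-to-right; a leaf is any maximal label run not followed by '(':
  pos 2: leaf 'W' → count = 1
  pos 6: leaf 'J' → count = 2
  pos 9: leaf 'A' → count = 3
  pos 11: leaf 'R' → count = 4
  pos 15: leaf 'C' → count = 5
  pos 17: leaf 'G' → count = 6
  pos 23: leaf 'D' → count = 7
  pos 25: leaf 'M' → count = 8
  pos 28: leaf 'Y' → count = 9
  pos 30: leaf 'U' → count = 10
  pos 33: leaf 'T' → count = 11
  pos 35: leaf 'F' → count = 12
  pos 37: leaf 'B' → count = 13
Total leaves: 13

Answer: 13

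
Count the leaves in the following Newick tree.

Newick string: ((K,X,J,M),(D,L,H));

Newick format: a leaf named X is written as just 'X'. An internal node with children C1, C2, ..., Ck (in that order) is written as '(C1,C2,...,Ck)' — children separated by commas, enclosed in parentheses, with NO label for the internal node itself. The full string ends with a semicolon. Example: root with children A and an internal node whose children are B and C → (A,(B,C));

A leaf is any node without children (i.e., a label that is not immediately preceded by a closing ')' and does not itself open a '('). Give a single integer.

Newick: ((K,X,J,M),(D,L,H));
Scan left-to-right; a leaf is any maximal label run not followed by '(':
  pos 2: leaf 'K' → count = 1
  pos 4: leaf 'X' → count = 2
  pos 6: leaf 'J' → count = 3
  pos 8: leaf 'M' → count = 4
  pos 12: leaf 'D' → count = 5
  pos 14: leaf 'L' → count = 6
  pos 16: leaf 'H' → count = 7
Total leaves: 7

Answer: 7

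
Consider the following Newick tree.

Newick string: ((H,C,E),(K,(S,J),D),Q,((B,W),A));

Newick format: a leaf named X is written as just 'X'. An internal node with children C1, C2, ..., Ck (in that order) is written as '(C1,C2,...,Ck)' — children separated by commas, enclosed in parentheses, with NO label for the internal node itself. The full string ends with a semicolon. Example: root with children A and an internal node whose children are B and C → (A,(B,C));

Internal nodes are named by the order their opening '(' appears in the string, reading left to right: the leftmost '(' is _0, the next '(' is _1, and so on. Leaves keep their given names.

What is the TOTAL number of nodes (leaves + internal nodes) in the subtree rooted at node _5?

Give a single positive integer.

Newick: ((H,C,E),(K,(S,J),D),Q,((B,W),A));
Locate _5: it is the '(' at position 24 (the 6th '(' reading left to right).
Query: subtree rooted at _5
_5: subtree_size = 1 + 2
  B: subtree_size = 1 + 0
  W: subtree_size = 1 + 0
Total subtree size of _5: 3

Answer: 3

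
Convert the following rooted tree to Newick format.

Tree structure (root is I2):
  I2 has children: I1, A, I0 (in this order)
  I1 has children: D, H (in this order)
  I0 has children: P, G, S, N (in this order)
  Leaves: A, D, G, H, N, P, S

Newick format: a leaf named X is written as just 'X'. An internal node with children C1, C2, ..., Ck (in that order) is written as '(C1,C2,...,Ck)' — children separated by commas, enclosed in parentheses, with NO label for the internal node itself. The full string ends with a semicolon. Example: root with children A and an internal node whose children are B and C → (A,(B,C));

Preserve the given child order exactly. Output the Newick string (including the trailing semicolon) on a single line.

Answer: ((D,H),A,(P,G,S,N));

Derivation:
internal I2 with children ['I1', 'A', 'I0']
  internal I1 with children ['D', 'H']
    leaf 'D' → 'D'
    leaf 'H' → 'H'
  → '(D,H)'
  leaf 'A' → 'A'
  internal I0 with children ['P', 'G', 'S', 'N']
    leaf 'P' → 'P'
    leaf 'G' → 'G'
    leaf 'S' → 'S'
    leaf 'N' → 'N'
  → '(P,G,S,N)'
→ '((D,H),A,(P,G,S,N))'
Final: ((D,H),A,(P,G,S,N));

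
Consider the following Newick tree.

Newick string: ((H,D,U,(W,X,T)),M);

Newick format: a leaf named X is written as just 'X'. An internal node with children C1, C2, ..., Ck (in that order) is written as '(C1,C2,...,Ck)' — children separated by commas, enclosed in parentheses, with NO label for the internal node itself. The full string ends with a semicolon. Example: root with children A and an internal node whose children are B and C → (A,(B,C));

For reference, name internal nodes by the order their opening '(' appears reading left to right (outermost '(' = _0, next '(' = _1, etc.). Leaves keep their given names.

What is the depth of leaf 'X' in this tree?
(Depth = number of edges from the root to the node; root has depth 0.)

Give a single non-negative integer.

Answer: 3

Derivation:
Newick: ((H,D,U,(W,X,T)),M);
Naming internals by '(' encounter order: outermost '(' = _0, next = _1, ...
Query node: X
Path from root: _0 -> _1 -> _2 -> X
Depth of X: 3 (number of edges from root)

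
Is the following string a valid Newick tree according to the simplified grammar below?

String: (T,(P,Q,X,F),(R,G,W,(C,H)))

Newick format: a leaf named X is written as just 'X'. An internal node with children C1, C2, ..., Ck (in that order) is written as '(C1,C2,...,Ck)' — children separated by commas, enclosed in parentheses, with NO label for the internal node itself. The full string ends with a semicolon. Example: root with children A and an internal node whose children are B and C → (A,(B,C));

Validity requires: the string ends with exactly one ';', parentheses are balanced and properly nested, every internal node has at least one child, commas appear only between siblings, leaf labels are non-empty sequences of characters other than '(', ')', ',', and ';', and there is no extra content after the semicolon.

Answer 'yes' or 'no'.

Answer: no

Derivation:
Input: (T,(P,Q,X,F),(R,G,W,(C,H)))
Paren balance: 4 '(' vs 4 ')' OK
Ends with single ';': False
Full parse: FAILS (must end with ;)
Valid: False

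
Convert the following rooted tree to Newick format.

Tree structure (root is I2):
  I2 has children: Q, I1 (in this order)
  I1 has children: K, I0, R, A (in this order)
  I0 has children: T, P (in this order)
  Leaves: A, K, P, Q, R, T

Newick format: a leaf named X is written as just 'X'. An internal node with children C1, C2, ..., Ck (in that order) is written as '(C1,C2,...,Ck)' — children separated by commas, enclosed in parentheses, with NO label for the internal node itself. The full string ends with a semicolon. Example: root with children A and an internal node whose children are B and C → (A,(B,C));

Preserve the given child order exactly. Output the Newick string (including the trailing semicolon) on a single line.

Answer: (Q,(K,(T,P),R,A));

Derivation:
internal I2 with children ['Q', 'I1']
  leaf 'Q' → 'Q'
  internal I1 with children ['K', 'I0', 'R', 'A']
    leaf 'K' → 'K'
    internal I0 with children ['T', 'P']
      leaf 'T' → 'T'
      leaf 'P' → 'P'
    → '(T,P)'
    leaf 'R' → 'R'
    leaf 'A' → 'A'
  → '(K,(T,P),R,A)'
→ '(Q,(K,(T,P),R,A))'
Final: (Q,(K,(T,P),R,A));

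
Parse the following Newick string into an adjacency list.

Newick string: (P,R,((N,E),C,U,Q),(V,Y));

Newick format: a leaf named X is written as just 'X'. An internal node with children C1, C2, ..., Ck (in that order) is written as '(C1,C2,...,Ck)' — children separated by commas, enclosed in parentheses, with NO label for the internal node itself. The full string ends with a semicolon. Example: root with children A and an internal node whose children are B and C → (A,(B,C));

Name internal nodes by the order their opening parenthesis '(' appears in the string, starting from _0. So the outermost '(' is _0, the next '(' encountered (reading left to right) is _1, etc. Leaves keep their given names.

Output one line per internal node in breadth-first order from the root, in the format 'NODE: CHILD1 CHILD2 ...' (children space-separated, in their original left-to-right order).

Answer: _0: P R _1 _3
_1: _2 C U Q
_3: V Y
_2: N E

Derivation:
Input: (P,R,((N,E),C,U,Q),(V,Y));
Scanning left-to-right, naming '(' by encounter order:
  pos 0: '(' -> open internal node _0 (depth 1)
  pos 5: '(' -> open internal node _1 (depth 2)
  pos 6: '(' -> open internal node _2 (depth 3)
  pos 10: ')' -> close internal node _2 (now at depth 2)
  pos 17: ')' -> close internal node _1 (now at depth 1)
  pos 19: '(' -> open internal node _3 (depth 2)
  pos 23: ')' -> close internal node _3 (now at depth 1)
  pos 24: ')' -> close internal node _0 (now at depth 0)
Total internal nodes: 4
BFS adjacency from root:
  _0: P R _1 _3
  _1: _2 C U Q
  _3: V Y
  _2: N E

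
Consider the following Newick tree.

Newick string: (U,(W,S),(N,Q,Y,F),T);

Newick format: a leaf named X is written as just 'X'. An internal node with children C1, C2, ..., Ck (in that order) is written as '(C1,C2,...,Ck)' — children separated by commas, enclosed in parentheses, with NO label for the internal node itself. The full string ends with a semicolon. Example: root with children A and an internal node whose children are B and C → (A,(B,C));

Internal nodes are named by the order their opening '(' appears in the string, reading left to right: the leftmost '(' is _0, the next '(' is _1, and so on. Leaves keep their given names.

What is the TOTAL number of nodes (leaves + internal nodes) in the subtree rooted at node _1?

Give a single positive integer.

Newick: (U,(W,S),(N,Q,Y,F),T);
Locate _1: it is the '(' at position 3 (the 2nd '(' reading left to right).
Query: subtree rooted at _1
_1: subtree_size = 1 + 2
  W: subtree_size = 1 + 0
  S: subtree_size = 1 + 0
Total subtree size of _1: 3

Answer: 3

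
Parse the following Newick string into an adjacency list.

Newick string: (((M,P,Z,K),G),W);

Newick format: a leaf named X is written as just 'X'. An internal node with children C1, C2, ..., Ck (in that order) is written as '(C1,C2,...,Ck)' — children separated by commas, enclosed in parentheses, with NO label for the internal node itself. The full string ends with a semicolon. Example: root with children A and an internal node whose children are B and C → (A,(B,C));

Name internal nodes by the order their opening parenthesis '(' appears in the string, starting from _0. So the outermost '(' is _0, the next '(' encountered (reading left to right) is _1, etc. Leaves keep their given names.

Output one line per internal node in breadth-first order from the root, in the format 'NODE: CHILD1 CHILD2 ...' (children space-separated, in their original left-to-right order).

Input: (((M,P,Z,K),G),W);
Scanning left-to-right, naming '(' by encounter order:
  pos 0: '(' -> open internal node _0 (depth 1)
  pos 1: '(' -> open internal node _1 (depth 2)
  pos 2: '(' -> open internal node _2 (depth 3)
  pos 10: ')' -> close internal node _2 (now at depth 2)
  pos 13: ')' -> close internal node _1 (now at depth 1)
  pos 16: ')' -> close internal node _0 (now at depth 0)
Total internal nodes: 3
BFS adjacency from root:
  _0: _1 W
  _1: _2 G
  _2: M P Z K

Answer: _0: _1 W
_1: _2 G
_2: M P Z K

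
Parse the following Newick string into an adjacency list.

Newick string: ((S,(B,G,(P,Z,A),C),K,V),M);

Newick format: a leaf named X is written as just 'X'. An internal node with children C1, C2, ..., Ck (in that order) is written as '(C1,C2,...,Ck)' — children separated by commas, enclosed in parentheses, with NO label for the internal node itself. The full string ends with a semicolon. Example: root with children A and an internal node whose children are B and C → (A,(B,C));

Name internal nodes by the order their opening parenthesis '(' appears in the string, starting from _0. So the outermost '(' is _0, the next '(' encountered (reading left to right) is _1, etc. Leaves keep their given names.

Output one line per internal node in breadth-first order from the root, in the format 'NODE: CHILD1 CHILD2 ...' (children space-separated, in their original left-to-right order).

Input: ((S,(B,G,(P,Z,A),C),K,V),M);
Scanning left-to-right, naming '(' by encounter order:
  pos 0: '(' -> open internal node _0 (depth 1)
  pos 1: '(' -> open internal node _1 (depth 2)
  pos 4: '(' -> open internal node _2 (depth 3)
  pos 9: '(' -> open internal node _3 (depth 4)
  pos 15: ')' -> close internal node _3 (now at depth 3)
  pos 18: ')' -> close internal node _2 (now at depth 2)
  pos 23: ')' -> close internal node _1 (now at depth 1)
  pos 26: ')' -> close internal node _0 (now at depth 0)
Total internal nodes: 4
BFS adjacency from root:
  _0: _1 M
  _1: S _2 K V
  _2: B G _3 C
  _3: P Z A

Answer: _0: _1 M
_1: S _2 K V
_2: B G _3 C
_3: P Z A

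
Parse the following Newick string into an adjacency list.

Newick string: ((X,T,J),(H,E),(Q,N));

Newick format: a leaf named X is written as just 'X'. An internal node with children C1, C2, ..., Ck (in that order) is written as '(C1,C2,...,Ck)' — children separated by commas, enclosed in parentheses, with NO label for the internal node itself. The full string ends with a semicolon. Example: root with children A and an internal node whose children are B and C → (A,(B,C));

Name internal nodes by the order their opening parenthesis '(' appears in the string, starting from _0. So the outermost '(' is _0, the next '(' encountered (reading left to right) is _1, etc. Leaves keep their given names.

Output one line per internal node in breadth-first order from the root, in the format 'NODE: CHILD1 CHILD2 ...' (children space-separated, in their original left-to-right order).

Answer: _0: _1 _2 _3
_1: X T J
_2: H E
_3: Q N

Derivation:
Input: ((X,T,J),(H,E),(Q,N));
Scanning left-to-right, naming '(' by encounter order:
  pos 0: '(' -> open internal node _0 (depth 1)
  pos 1: '(' -> open internal node _1 (depth 2)
  pos 7: ')' -> close internal node _1 (now at depth 1)
  pos 9: '(' -> open internal node _2 (depth 2)
  pos 13: ')' -> close internal node _2 (now at depth 1)
  pos 15: '(' -> open internal node _3 (depth 2)
  pos 19: ')' -> close internal node _3 (now at depth 1)
  pos 20: ')' -> close internal node _0 (now at depth 0)
Total internal nodes: 4
BFS adjacency from root:
  _0: _1 _2 _3
  _1: X T J
  _2: H E
  _3: Q N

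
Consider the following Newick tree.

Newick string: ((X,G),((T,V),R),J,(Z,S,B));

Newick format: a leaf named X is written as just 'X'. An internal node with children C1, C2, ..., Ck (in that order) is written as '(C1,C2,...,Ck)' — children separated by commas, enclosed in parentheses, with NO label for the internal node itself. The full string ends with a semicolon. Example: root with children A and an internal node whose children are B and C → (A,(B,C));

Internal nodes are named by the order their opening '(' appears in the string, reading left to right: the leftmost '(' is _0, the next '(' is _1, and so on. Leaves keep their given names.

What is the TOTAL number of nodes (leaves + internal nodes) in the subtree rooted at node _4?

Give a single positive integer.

Answer: 4

Derivation:
Newick: ((X,G),((T,V),R),J,(Z,S,B));
Locate _4: it is the '(' at position 19 (the 5th '(' reading left to right).
Query: subtree rooted at _4
_4: subtree_size = 1 + 3
  Z: subtree_size = 1 + 0
  S: subtree_size = 1 + 0
  B: subtree_size = 1 + 0
Total subtree size of _4: 4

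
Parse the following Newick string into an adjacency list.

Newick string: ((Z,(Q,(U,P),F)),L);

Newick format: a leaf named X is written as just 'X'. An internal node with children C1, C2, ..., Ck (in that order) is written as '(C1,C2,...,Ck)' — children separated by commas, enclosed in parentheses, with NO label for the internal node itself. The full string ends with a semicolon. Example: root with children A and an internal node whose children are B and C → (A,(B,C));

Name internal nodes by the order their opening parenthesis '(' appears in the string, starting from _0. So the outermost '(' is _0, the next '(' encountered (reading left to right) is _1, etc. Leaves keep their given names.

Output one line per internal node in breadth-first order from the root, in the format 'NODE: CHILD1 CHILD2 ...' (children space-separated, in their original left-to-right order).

Input: ((Z,(Q,(U,P),F)),L);
Scanning left-to-right, naming '(' by encounter order:
  pos 0: '(' -> open internal node _0 (depth 1)
  pos 1: '(' -> open internal node _1 (depth 2)
  pos 4: '(' -> open internal node _2 (depth 3)
  pos 7: '(' -> open internal node _3 (depth 4)
  pos 11: ')' -> close internal node _3 (now at depth 3)
  pos 14: ')' -> close internal node _2 (now at depth 2)
  pos 15: ')' -> close internal node _1 (now at depth 1)
  pos 18: ')' -> close internal node _0 (now at depth 0)
Total internal nodes: 4
BFS adjacency from root:
  _0: _1 L
  _1: Z _2
  _2: Q _3 F
  _3: U P

Answer: _0: _1 L
_1: Z _2
_2: Q _3 F
_3: U P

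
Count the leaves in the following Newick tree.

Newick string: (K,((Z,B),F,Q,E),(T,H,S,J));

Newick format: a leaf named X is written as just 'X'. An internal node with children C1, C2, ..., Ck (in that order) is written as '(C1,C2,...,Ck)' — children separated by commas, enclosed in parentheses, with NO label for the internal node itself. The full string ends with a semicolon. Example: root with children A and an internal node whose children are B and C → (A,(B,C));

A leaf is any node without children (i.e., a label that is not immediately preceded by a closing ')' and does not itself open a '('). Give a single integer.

Newick: (K,((Z,B),F,Q,E),(T,H,S,J));
Scan left-to-right; a leaf is any maximal label run not followed by '(':
  pos 1: leaf 'K' → count = 1
  pos 5: leaf 'Z' → count = 2
  pos 7: leaf 'B' → count = 3
  pos 10: leaf 'F' → count = 4
  pos 12: leaf 'Q' → count = 5
  pos 14: leaf 'E' → count = 6
  pos 18: leaf 'T' → count = 7
  pos 20: leaf 'H' → count = 8
  pos 22: leaf 'S' → count = 9
  pos 24: leaf 'J' → count = 10
Total leaves: 10

Answer: 10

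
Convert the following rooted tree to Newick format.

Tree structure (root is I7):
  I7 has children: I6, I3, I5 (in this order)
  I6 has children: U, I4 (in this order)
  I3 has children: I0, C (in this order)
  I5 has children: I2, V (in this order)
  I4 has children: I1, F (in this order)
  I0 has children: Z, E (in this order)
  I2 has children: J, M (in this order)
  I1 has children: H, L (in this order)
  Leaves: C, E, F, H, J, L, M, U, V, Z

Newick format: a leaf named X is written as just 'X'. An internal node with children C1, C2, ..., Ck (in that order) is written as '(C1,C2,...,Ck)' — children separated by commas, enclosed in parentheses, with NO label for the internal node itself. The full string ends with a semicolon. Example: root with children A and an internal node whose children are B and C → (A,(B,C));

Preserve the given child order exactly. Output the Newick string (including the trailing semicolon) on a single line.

internal I7 with children ['I6', 'I3', 'I5']
  internal I6 with children ['U', 'I4']
    leaf 'U' → 'U'
    internal I4 with children ['I1', 'F']
      internal I1 with children ['H', 'L']
        leaf 'H' → 'H'
        leaf 'L' → 'L'
      → '(H,L)'
      leaf 'F' → 'F'
    → '((H,L),F)'
  → '(U,((H,L),F))'
  internal I3 with children ['I0', 'C']
    internal I0 with children ['Z', 'E']
      leaf 'Z' → 'Z'
      leaf 'E' → 'E'
    → '(Z,E)'
    leaf 'C' → 'C'
  → '((Z,E),C)'
  internal I5 with children ['I2', 'V']
    internal I2 with children ['J', 'M']
      leaf 'J' → 'J'
      leaf 'M' → 'M'
    → '(J,M)'
    leaf 'V' → 'V'
  → '((J,M),V)'
→ '((U,((H,L),F)),((Z,E),C),((J,M),V))'
Final: ((U,((H,L),F)),((Z,E),C),((J,M),V));

Answer: ((U,((H,L),F)),((Z,E),C),((J,M),V));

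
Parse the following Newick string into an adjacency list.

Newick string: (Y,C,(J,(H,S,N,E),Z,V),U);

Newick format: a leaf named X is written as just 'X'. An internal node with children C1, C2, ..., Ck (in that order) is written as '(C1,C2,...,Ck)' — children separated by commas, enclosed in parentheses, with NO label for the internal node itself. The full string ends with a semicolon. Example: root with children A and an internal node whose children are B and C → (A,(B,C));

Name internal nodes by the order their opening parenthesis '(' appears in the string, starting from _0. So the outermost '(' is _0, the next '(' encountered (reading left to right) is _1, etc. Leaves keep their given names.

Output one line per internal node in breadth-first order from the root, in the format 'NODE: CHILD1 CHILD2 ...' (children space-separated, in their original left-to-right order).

Input: (Y,C,(J,(H,S,N,E),Z,V),U);
Scanning left-to-right, naming '(' by encounter order:
  pos 0: '(' -> open internal node _0 (depth 1)
  pos 5: '(' -> open internal node _1 (depth 2)
  pos 8: '(' -> open internal node _2 (depth 3)
  pos 16: ')' -> close internal node _2 (now at depth 2)
  pos 21: ')' -> close internal node _1 (now at depth 1)
  pos 24: ')' -> close internal node _0 (now at depth 0)
Total internal nodes: 3
BFS adjacency from root:
  _0: Y C _1 U
  _1: J _2 Z V
  _2: H S N E

Answer: _0: Y C _1 U
_1: J _2 Z V
_2: H S N E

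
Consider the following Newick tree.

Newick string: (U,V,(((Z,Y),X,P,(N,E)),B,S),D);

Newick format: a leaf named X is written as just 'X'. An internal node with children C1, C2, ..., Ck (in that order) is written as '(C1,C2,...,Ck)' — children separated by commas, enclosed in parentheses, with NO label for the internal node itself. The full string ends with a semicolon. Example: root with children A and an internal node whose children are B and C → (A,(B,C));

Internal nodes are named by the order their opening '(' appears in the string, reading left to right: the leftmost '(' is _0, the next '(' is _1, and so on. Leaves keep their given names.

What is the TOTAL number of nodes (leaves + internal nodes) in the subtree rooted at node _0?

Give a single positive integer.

Newick: (U,V,(((Z,Y),X,P,(N,E)),B,S),D);
Locate _0: it is the '(' at position 0 (the 1st '(' reading left to right).
Query: subtree rooted at _0
_0: subtree_size = 1 + 15
  U: subtree_size = 1 + 0
  V: subtree_size = 1 + 0
  _1: subtree_size = 1 + 11
    _2: subtree_size = 1 + 8
      _3: subtree_size = 1 + 2
        Z: subtree_size = 1 + 0
        Y: subtree_size = 1 + 0
      X: subtree_size = 1 + 0
      P: subtree_size = 1 + 0
      _4: subtree_size = 1 + 2
        N: subtree_size = 1 + 0
        E: subtree_size = 1 + 0
    B: subtree_size = 1 + 0
    S: subtree_size = 1 + 0
  D: subtree_size = 1 + 0
Total subtree size of _0: 16

Answer: 16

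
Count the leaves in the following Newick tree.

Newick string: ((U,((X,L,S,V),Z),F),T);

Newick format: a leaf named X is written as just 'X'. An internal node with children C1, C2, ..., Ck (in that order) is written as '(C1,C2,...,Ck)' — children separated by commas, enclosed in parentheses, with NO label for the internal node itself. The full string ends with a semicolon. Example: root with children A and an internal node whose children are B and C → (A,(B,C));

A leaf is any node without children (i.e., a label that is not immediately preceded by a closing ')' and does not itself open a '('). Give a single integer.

Answer: 8

Derivation:
Newick: ((U,((X,L,S,V),Z),F),T);
Scan left-to-right; a leaf is any maximal label run not followed by '(':
  pos 2: leaf 'U' → count = 1
  pos 6: leaf 'X' → count = 2
  pos 8: leaf 'L' → count = 3
  pos 10: leaf 'S' → count = 4
  pos 12: leaf 'V' → count = 5
  pos 15: leaf 'Z' → count = 6
  pos 18: leaf 'F' → count = 7
  pos 21: leaf 'T' → count = 8
Total leaves: 8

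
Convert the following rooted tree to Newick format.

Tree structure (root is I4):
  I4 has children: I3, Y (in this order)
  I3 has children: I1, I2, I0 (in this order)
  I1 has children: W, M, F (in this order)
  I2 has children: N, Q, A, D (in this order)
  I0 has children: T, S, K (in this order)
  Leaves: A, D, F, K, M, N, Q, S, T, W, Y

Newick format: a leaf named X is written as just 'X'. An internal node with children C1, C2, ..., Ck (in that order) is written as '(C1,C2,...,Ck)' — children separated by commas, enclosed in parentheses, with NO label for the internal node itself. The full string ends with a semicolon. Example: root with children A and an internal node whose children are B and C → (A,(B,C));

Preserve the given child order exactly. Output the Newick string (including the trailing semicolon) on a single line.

internal I4 with children ['I3', 'Y']
  internal I3 with children ['I1', 'I2', 'I0']
    internal I1 with children ['W', 'M', 'F']
      leaf 'W' → 'W'
      leaf 'M' → 'M'
      leaf 'F' → 'F'
    → '(W,M,F)'
    internal I2 with children ['N', 'Q', 'A', 'D']
      leaf 'N' → 'N'
      leaf 'Q' → 'Q'
      leaf 'A' → 'A'
      leaf 'D' → 'D'
    → '(N,Q,A,D)'
    internal I0 with children ['T', 'S', 'K']
      leaf 'T' → 'T'
      leaf 'S' → 'S'
      leaf 'K' → 'K'
    → '(T,S,K)'
  → '((W,M,F),(N,Q,A,D),(T,S,K))'
  leaf 'Y' → 'Y'
→ '(((W,M,F),(N,Q,A,D),(T,S,K)),Y)'
Final: (((W,M,F),(N,Q,A,D),(T,S,K)),Y);

Answer: (((W,M,F),(N,Q,A,D),(T,S,K)),Y);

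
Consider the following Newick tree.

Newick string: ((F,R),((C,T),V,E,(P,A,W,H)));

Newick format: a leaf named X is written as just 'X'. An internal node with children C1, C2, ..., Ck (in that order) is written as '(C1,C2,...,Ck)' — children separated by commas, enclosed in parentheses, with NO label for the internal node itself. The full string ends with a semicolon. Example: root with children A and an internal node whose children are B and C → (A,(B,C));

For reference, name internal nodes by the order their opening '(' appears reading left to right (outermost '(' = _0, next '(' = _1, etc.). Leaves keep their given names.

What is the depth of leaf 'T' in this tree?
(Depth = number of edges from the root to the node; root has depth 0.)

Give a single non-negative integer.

Newick: ((F,R),((C,T),V,E,(P,A,W,H)));
Naming internals by '(' encounter order: outermost '(' = _0, next = _1, ...
Query node: T
Path from root: _0 -> _2 -> _3 -> T
Depth of T: 3 (number of edges from root)

Answer: 3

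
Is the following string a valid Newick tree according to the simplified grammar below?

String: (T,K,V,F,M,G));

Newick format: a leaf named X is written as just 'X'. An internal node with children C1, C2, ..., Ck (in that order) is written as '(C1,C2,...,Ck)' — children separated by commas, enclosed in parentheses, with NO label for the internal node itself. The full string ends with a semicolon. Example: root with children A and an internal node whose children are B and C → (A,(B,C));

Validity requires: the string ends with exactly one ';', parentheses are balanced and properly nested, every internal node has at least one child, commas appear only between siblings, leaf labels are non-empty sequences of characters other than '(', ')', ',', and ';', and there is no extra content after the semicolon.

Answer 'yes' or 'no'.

Answer: no

Derivation:
Input: (T,K,V,F,M,G));
Paren balance: 1 '(' vs 2 ')' MISMATCH
Ends with single ';': True
Full parse: FAILS (extra content after tree at pos 13)
Valid: False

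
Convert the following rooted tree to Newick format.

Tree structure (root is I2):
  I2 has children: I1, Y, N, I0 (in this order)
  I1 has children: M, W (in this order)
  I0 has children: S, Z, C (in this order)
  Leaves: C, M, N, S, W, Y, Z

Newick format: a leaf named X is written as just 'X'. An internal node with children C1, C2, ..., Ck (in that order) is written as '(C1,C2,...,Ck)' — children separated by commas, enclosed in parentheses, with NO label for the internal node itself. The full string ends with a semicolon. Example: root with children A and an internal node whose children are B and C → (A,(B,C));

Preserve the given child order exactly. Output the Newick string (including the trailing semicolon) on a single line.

Answer: ((M,W),Y,N,(S,Z,C));

Derivation:
internal I2 with children ['I1', 'Y', 'N', 'I0']
  internal I1 with children ['M', 'W']
    leaf 'M' → 'M'
    leaf 'W' → 'W'
  → '(M,W)'
  leaf 'Y' → 'Y'
  leaf 'N' → 'N'
  internal I0 with children ['S', 'Z', 'C']
    leaf 'S' → 'S'
    leaf 'Z' → 'Z'
    leaf 'C' → 'C'
  → '(S,Z,C)'
→ '((M,W),Y,N,(S,Z,C))'
Final: ((M,W),Y,N,(S,Z,C));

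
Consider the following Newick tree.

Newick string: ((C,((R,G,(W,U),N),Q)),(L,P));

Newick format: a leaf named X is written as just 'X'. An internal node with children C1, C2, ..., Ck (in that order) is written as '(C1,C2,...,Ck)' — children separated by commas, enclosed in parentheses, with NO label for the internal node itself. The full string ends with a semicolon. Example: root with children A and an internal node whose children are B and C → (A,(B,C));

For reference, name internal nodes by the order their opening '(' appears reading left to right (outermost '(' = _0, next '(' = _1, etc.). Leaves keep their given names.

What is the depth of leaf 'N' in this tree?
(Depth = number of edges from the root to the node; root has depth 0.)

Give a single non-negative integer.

Newick: ((C,((R,G,(W,U),N),Q)),(L,P));
Naming internals by '(' encounter order: outermost '(' = _0, next = _1, ...
Query node: N
Path from root: _0 -> _1 -> _2 -> _3 -> N
Depth of N: 4 (number of edges from root)

Answer: 4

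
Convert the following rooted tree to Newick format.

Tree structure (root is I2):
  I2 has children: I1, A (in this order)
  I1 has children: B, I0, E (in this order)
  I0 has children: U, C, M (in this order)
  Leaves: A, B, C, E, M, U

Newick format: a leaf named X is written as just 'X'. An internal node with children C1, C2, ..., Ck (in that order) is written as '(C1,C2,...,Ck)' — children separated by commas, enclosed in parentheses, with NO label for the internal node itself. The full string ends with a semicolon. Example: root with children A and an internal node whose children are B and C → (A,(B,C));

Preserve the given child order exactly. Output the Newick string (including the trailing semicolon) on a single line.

Answer: ((B,(U,C,M),E),A);

Derivation:
internal I2 with children ['I1', 'A']
  internal I1 with children ['B', 'I0', 'E']
    leaf 'B' → 'B'
    internal I0 with children ['U', 'C', 'M']
      leaf 'U' → 'U'
      leaf 'C' → 'C'
      leaf 'M' → 'M'
    → '(U,C,M)'
    leaf 'E' → 'E'
  → '(B,(U,C,M),E)'
  leaf 'A' → 'A'
→ '((B,(U,C,M),E),A)'
Final: ((B,(U,C,M),E),A);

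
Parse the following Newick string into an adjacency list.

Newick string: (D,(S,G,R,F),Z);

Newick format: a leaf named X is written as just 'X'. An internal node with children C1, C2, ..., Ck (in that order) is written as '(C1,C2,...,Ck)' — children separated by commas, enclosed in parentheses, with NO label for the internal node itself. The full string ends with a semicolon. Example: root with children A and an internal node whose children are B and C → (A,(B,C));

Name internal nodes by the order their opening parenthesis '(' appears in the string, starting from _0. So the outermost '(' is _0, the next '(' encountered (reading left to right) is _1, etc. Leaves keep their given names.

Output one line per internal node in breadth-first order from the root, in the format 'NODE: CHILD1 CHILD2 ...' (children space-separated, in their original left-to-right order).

Answer: _0: D _1 Z
_1: S G R F

Derivation:
Input: (D,(S,G,R,F),Z);
Scanning left-to-right, naming '(' by encounter order:
  pos 0: '(' -> open internal node _0 (depth 1)
  pos 3: '(' -> open internal node _1 (depth 2)
  pos 11: ')' -> close internal node _1 (now at depth 1)
  pos 14: ')' -> close internal node _0 (now at depth 0)
Total internal nodes: 2
BFS adjacency from root:
  _0: D _1 Z
  _1: S G R F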